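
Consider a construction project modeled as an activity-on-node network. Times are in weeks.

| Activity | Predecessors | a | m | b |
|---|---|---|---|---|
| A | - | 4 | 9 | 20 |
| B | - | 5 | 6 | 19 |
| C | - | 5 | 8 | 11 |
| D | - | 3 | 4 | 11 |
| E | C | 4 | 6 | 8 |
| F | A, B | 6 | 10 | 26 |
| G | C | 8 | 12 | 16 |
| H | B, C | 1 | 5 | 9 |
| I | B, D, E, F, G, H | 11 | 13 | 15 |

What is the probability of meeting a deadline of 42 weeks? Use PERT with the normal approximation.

0.947

te_A = (4 + 4·9 + 20)/6 = 60/6 = 10; σ²_A = ((20−4)/6)² = 7.111
te_B = (5 + 4·6 + 19)/6 = 48/6 = 8; σ²_B = ((19−5)/6)² = 5.444
te_C = (5 + 4·8 + 11)/6 = 48/6 = 8; σ²_C = ((11−5)/6)² = 1.000
te_D = (3 + 4·4 + 11)/6 = 30/6 = 5; σ²_D = ((11−3)/6)² = 1.778
te_E = (4 + 4·6 + 8)/6 = 36/6 = 6; σ²_E = ((8−4)/6)² = 0.444
te_F = (6 + 4·10 + 26)/6 = 72/6 = 12; σ²_F = ((26−6)/6)² = 11.111
te_G = (8 + 4·12 + 16)/6 = 72/6 = 12; σ²_G = ((16−8)/6)² = 1.778
te_H = (1 + 4·5 + 9)/6 = 30/6 = 5; σ²_H = ((9−1)/6)² = 1.778
te_I = (11 + 4·13 + 15)/6 = 78/6 = 13; σ²_I = ((15−11)/6)² = 0.444

Forward pass:
ES_A = 0; EF_A = 10
ES_B = 0; EF_B = 8
ES_C = 0; EF_C = 8
ES_D = 0; EF_D = 5
ES_E = 8; EF_E = 8+6 = 14
ES_F = max(EF_A=10, EF_B=8) = 10; EF_F = 10+12 = 22
ES_G = 8; EF_G = 8+12 = 20
ES_H = max(EF_B=8, EF_C=8) = 8; EF_H = 8+5 = 13
ES_I = max(EF_B=8, EF_D=5, EF_E=14, EF_F=22, EF_G=20, EF_H=13) = 22; EF_I = 22+13 = 35
Expected project duration μ = 35 weeks. Critical path: A → F → I.

Variance along critical path = 7.111 + 11.111 + 0.444 = 18.667; σ = √18.667 = 4.320 weeks.
Z = (42 − 35) / 4.320 = 1.620
P(T ≤ 42) = Φ(1.620) ≈ 0.947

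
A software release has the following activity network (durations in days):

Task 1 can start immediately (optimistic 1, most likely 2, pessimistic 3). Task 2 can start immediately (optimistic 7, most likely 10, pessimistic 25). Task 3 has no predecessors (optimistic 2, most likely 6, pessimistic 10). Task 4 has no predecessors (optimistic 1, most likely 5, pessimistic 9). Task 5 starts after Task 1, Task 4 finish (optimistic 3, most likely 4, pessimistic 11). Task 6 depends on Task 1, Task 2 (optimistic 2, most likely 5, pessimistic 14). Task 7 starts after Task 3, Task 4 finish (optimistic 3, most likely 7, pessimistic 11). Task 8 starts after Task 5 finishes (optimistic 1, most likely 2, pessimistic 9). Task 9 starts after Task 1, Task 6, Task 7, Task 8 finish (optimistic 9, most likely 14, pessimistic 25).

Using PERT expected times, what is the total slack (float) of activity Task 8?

te_Task 1 = (1 + 4·2 + 3)/6 = 12/6 = 2
te_Task 2 = (7 + 4·10 + 25)/6 = 72/6 = 12
te_Task 3 = (2 + 4·6 + 10)/6 = 36/6 = 6
te_Task 4 = (1 + 4·5 + 9)/6 = 30/6 = 5
te_Task 5 = (3 + 4·4 + 11)/6 = 30/6 = 5
te_Task 6 = (2 + 4·5 + 14)/6 = 36/6 = 6
te_Task 7 = (3 + 4·7 + 11)/6 = 42/6 = 7
te_Task 8 = (1 + 4·2 + 9)/6 = 18/6 = 3
te_Task 9 = (9 + 4·14 + 25)/6 = 90/6 = 15

Forward pass:
ES_Task 1 = 0; EF_Task 1 = 2
ES_Task 2 = 0; EF_Task 2 = 12
ES_Task 3 = 0; EF_Task 3 = 6
ES_Task 4 = 0; EF_Task 4 = 5
ES_Task 5 = max(EF_Task 1=2, EF_Task 4=5) = 5; EF_Task 5 = 5+5 = 10
ES_Task 6 = max(EF_Task 1=2, EF_Task 2=12) = 12; EF_Task 6 = 12+6 = 18
ES_Task 7 = max(EF_Task 3=6, EF_Task 4=5) = 6; EF_Task 7 = 6+7 = 13
ES_Task 8 = 10; EF_Task 8 = 10+3 = 13
ES_Task 9 = max(EF_Task 1=2, EF_Task 6=18, EF_Task 7=13, EF_Task 8=13) = 18; EF_Task 9 = 18+15 = 33
Expected project duration μ = 33 days. Critical path: Task 2 → Task 6 → Task 9.

Backward pass:
LF_Task 9 = 33; LS_Task 9 = 33−15 = 18
LF_Task 8 = LS_Task 9 = 18; LS_Task 8 = 18−3 = 15
LF_Task 7 = LS_Task 9 = 18; LS_Task 7 = 18−7 = 11
LF_Task 6 = LS_Task 9 = 18; LS_Task 6 = 18−6 = 12
LF_Task 5 = LS_Task 8 = 15; LS_Task 5 = 15−5 = 10
LF_Task 4 = min(LS_Task 5=10, LS_Task 7=11) = 10; LS_Task 4 = 10−5 = 5
LF_Task 3 = LS_Task 7 = 11; LS_Task 3 = 11−6 = 5
LF_Task 2 = LS_Task 6 = 12; LS_Task 2 = 12−12 = 0
LF_Task 1 = min(LS_Task 5=10, LS_Task 6=12, LS_Task 9=18) = 10; LS_Task 1 = 10−2 = 8
Slack_Task 8 = LS_Task 8 − ES_Task 8 = 15 − 10 = 5

5 days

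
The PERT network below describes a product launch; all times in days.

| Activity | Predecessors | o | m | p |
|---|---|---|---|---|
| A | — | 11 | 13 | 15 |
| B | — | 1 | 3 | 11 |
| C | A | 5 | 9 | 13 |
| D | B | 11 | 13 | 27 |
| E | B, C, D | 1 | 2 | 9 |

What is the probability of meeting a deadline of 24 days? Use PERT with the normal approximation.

0.309

te_A = (11 + 4·13 + 15)/6 = 78/6 = 13; σ²_A = ((15−11)/6)² = 0.444
te_B = (1 + 4·3 + 11)/6 = 24/6 = 4; σ²_B = ((11−1)/6)² = 2.778
te_C = (5 + 4·9 + 13)/6 = 54/6 = 9; σ²_C = ((13−5)/6)² = 1.778
te_D = (11 + 4·13 + 27)/6 = 90/6 = 15; σ²_D = ((27−11)/6)² = 7.111
te_E = (1 + 4·2 + 9)/6 = 18/6 = 3; σ²_E = ((9−1)/6)² = 1.778

Forward pass:
ES_A = 0; EF_A = 13
ES_B = 0; EF_B = 4
ES_C = 13; EF_C = 13+9 = 22
ES_D = 4; EF_D = 4+15 = 19
ES_E = max(EF_B=4, EF_C=22, EF_D=19) = 22; EF_E = 22+3 = 25
Expected project duration μ = 25 days. Critical path: A → C → E.

Variance along critical path = 0.444 + 1.778 + 1.778 = 4.000; σ = √4.000 = 2.000 days.
Z = (24 − 25) / 2.000 = -0.500
P(T ≤ 24) = Φ(-0.500) ≈ 0.309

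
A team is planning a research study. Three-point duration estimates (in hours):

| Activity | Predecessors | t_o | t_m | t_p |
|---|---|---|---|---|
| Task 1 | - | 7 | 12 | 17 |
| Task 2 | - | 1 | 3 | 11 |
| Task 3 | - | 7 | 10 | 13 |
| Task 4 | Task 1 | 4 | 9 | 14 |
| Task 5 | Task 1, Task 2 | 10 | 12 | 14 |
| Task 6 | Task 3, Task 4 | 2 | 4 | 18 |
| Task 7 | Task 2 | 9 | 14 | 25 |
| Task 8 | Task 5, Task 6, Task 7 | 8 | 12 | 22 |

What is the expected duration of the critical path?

te_Task 1 = (7 + 4·12 + 17)/6 = 72/6 = 12
te_Task 2 = (1 + 4·3 + 11)/6 = 24/6 = 4
te_Task 3 = (7 + 4·10 + 13)/6 = 60/6 = 10
te_Task 4 = (4 + 4·9 + 14)/6 = 54/6 = 9
te_Task 5 = (10 + 4·12 + 14)/6 = 72/6 = 12
te_Task 6 = (2 + 4·4 + 18)/6 = 36/6 = 6
te_Task 7 = (9 + 4·14 + 25)/6 = 90/6 = 15
te_Task 8 = (8 + 4·12 + 22)/6 = 78/6 = 13

Forward pass:
ES_Task 1 = 0; EF_Task 1 = 12
ES_Task 2 = 0; EF_Task 2 = 4
ES_Task 3 = 0; EF_Task 3 = 10
ES_Task 4 = 12; EF_Task 4 = 12+9 = 21
ES_Task 5 = max(EF_Task 1=12, EF_Task 2=4) = 12; EF_Task 5 = 12+12 = 24
ES_Task 6 = max(EF_Task 3=10, EF_Task 4=21) = 21; EF_Task 6 = 21+6 = 27
ES_Task 7 = 4; EF_Task 7 = 4+15 = 19
ES_Task 8 = max(EF_Task 5=24, EF_Task 6=27, EF_Task 7=19) = 27; EF_Task 8 = 27+13 = 40
Expected project duration μ = 40 hours. Critical path: Task 1 → Task 4 → Task 6 → Task 8.

40 hours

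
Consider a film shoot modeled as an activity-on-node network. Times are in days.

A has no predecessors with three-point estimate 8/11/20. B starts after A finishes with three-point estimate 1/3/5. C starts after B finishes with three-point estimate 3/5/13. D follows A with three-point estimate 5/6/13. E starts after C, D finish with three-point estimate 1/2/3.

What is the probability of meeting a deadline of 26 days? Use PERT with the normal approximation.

0.866

te_A = (8 + 4·11 + 20)/6 = 72/6 = 12; σ²_A = ((20−8)/6)² = 4.000
te_B = (1 + 4·3 + 5)/6 = 18/6 = 3; σ²_B = ((5−1)/6)² = 0.444
te_C = (3 + 4·5 + 13)/6 = 36/6 = 6; σ²_C = ((13−3)/6)² = 2.778
te_D = (5 + 4·6 + 13)/6 = 42/6 = 7; σ²_D = ((13−5)/6)² = 1.778
te_E = (1 + 4·2 + 3)/6 = 12/6 = 2; σ²_E = ((3−1)/6)² = 0.111

Forward pass:
ES_A = 0; EF_A = 12
ES_B = 12; EF_B = 12+3 = 15
ES_C = 15; EF_C = 15+6 = 21
ES_D = 12; EF_D = 12+7 = 19
ES_E = max(EF_C=21, EF_D=19) = 21; EF_E = 21+2 = 23
Expected project duration μ = 23 days. Critical path: A → B → C → E.

Variance along critical path = 4.000 + 0.444 + 2.778 + 0.111 = 7.333; σ = √7.333 = 2.708 days.
Z = (26 − 23) / 2.708 = 1.108
P(T ≤ 26) = Φ(1.108) ≈ 0.866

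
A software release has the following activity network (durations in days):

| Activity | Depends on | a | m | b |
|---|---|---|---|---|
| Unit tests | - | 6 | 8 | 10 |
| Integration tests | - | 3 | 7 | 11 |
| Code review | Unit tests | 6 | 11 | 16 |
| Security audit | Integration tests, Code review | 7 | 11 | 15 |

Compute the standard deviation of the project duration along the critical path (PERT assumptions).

2.24 days

te_Unit tests = (6 + 4·8 + 10)/6 = 48/6 = 8; σ²_Unit tests = ((10−6)/6)² = 0.444
te_Integration tests = (3 + 4·7 + 11)/6 = 42/6 = 7; σ²_Integration tests = ((11−3)/6)² = 1.778
te_Code review = (6 + 4·11 + 16)/6 = 66/6 = 11; σ²_Code review = ((16−6)/6)² = 2.778
te_Security audit = (7 + 4·11 + 15)/6 = 66/6 = 11; σ²_Security audit = ((15−7)/6)² = 1.778

Forward pass:
ES_Unit tests = 0; EF_Unit tests = 8
ES_Integration tests = 0; EF_Integration tests = 7
ES_Code review = 8; EF_Code review = 8+11 = 19
ES_Security audit = max(EF_Integration tests=7, EF_Code review=19) = 19; EF_Security audit = 19+11 = 30
Expected project duration μ = 30 days. Critical path: Unit tests → Code review → Security audit.

Variance along critical path = 0.444 + 2.778 + 1.778 = 5.000
σ = √5.000 = 2.236 days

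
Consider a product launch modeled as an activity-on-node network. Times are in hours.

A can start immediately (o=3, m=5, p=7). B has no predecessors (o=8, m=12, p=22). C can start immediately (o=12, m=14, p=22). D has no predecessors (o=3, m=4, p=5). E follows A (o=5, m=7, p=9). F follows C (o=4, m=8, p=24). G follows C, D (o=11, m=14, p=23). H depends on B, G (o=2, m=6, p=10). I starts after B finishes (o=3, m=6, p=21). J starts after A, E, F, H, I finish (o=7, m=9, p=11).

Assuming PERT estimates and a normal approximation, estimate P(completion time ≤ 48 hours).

te_A = (3 + 4·5 + 7)/6 = 30/6 = 5; σ²_A = ((7−3)/6)² = 0.444
te_B = (8 + 4·12 + 22)/6 = 78/6 = 13; σ²_B = ((22−8)/6)² = 5.444
te_C = (12 + 4·14 + 22)/6 = 90/6 = 15; σ²_C = ((22−12)/6)² = 2.778
te_D = (3 + 4·4 + 5)/6 = 24/6 = 4; σ²_D = ((5−3)/6)² = 0.111
te_E = (5 + 4·7 + 9)/6 = 42/6 = 7; σ²_E = ((9−5)/6)² = 0.444
te_F = (4 + 4·8 + 24)/6 = 60/6 = 10; σ²_F = ((24−4)/6)² = 11.111
te_G = (11 + 4·14 + 23)/6 = 90/6 = 15; σ²_G = ((23−11)/6)² = 4.000
te_H = (2 + 4·6 + 10)/6 = 36/6 = 6; σ²_H = ((10−2)/6)² = 1.778
te_I = (3 + 4·6 + 21)/6 = 48/6 = 8; σ²_I = ((21−3)/6)² = 9.000
te_J = (7 + 4·9 + 11)/6 = 54/6 = 9; σ²_J = ((11−7)/6)² = 0.444

Forward pass:
ES_A = 0; EF_A = 5
ES_B = 0; EF_B = 13
ES_C = 0; EF_C = 15
ES_D = 0; EF_D = 4
ES_E = 5; EF_E = 5+7 = 12
ES_F = 15; EF_F = 15+10 = 25
ES_G = max(EF_C=15, EF_D=4) = 15; EF_G = 15+15 = 30
ES_H = max(EF_B=13, EF_G=30) = 30; EF_H = 30+6 = 36
ES_I = 13; EF_I = 13+8 = 21
ES_J = max(EF_A=5, EF_E=12, EF_F=25, EF_H=36, EF_I=21) = 36; EF_J = 36+9 = 45
Expected project duration μ = 45 hours. Critical path: C → G → H → J.

Variance along critical path = 2.778 + 4.000 + 1.778 + 0.444 = 9.000; σ = √9.000 = 3.000 hours.
Z = (48 − 45) / 3.000 = 1.000
P(T ≤ 48) = Φ(1.000) ≈ 0.841

0.841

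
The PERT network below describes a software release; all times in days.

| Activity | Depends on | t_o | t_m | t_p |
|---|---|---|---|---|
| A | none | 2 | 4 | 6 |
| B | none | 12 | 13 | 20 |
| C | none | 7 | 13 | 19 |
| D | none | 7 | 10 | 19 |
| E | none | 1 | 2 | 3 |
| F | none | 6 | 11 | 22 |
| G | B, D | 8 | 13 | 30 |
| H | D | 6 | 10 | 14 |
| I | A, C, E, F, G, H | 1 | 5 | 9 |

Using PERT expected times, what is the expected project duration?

34 days

te_A = (2 + 4·4 + 6)/6 = 24/6 = 4
te_B = (12 + 4·13 + 20)/6 = 84/6 = 14
te_C = (7 + 4·13 + 19)/6 = 78/6 = 13
te_D = (7 + 4·10 + 19)/6 = 66/6 = 11
te_E = (1 + 4·2 + 3)/6 = 12/6 = 2
te_F = (6 + 4·11 + 22)/6 = 72/6 = 12
te_G = (8 + 4·13 + 30)/6 = 90/6 = 15
te_H = (6 + 4·10 + 14)/6 = 60/6 = 10
te_I = (1 + 4·5 + 9)/6 = 30/6 = 5

Forward pass:
ES_A = 0; EF_A = 4
ES_B = 0; EF_B = 14
ES_C = 0; EF_C = 13
ES_D = 0; EF_D = 11
ES_E = 0; EF_E = 2
ES_F = 0; EF_F = 12
ES_G = max(EF_B=14, EF_D=11) = 14; EF_G = 14+15 = 29
ES_H = 11; EF_H = 11+10 = 21
ES_I = max(EF_A=4, EF_C=13, EF_E=2, EF_F=12, EF_G=29, EF_H=21) = 29; EF_I = 29+5 = 34
Expected project duration μ = 34 days. Critical path: B → G → I.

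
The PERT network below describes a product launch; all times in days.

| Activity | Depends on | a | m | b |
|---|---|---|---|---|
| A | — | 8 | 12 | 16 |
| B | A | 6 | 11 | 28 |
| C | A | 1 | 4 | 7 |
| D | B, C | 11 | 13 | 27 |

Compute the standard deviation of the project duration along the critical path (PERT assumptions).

te_A = (8 + 4·12 + 16)/6 = 72/6 = 12; σ²_A = ((16−8)/6)² = 1.778
te_B = (6 + 4·11 + 28)/6 = 78/6 = 13; σ²_B = ((28−6)/6)² = 13.444
te_C = (1 + 4·4 + 7)/6 = 24/6 = 4; σ²_C = ((7−1)/6)² = 1.000
te_D = (11 + 4·13 + 27)/6 = 90/6 = 15; σ²_D = ((27−11)/6)² = 7.111

Forward pass:
ES_A = 0; EF_A = 12
ES_B = 12; EF_B = 12+13 = 25
ES_C = 12; EF_C = 12+4 = 16
ES_D = max(EF_B=25, EF_C=16) = 25; EF_D = 25+15 = 40
Expected project duration μ = 40 days. Critical path: A → B → D.

Variance along critical path = 1.778 + 13.444 + 7.111 = 22.333
σ = √22.333 = 4.726 days

4.73 days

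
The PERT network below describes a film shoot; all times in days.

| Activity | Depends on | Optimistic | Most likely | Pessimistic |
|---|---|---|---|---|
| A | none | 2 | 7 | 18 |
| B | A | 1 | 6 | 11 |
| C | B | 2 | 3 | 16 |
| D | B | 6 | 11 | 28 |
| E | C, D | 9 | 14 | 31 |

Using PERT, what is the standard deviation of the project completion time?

te_A = (2 + 4·7 + 18)/6 = 48/6 = 8; σ²_A = ((18−2)/6)² = 7.111
te_B = (1 + 4·6 + 11)/6 = 36/6 = 6; σ²_B = ((11−1)/6)² = 2.778
te_C = (2 + 4·3 + 16)/6 = 30/6 = 5; σ²_C = ((16−2)/6)² = 5.444
te_D = (6 + 4·11 + 28)/6 = 78/6 = 13; σ²_D = ((28−6)/6)² = 13.444
te_E = (9 + 4·14 + 31)/6 = 96/6 = 16; σ²_E = ((31−9)/6)² = 13.444

Forward pass:
ES_A = 0; EF_A = 8
ES_B = 8; EF_B = 8+6 = 14
ES_C = 14; EF_C = 14+5 = 19
ES_D = 14; EF_D = 14+13 = 27
ES_E = max(EF_C=19, EF_D=27) = 27; EF_E = 27+16 = 43
Expected project duration μ = 43 days. Critical path: A → B → D → E.

Variance along critical path = 7.111 + 2.778 + 13.444 + 13.444 = 36.778
σ = √36.778 = 6.064 days

6.06 days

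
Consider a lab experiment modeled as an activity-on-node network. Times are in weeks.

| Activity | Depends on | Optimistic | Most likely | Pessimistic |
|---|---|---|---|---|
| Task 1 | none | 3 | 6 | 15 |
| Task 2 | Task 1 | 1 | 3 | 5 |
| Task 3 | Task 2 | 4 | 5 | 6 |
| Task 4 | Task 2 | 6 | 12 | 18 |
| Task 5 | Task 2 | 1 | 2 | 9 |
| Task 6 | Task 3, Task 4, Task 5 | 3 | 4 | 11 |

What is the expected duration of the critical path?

te_Task 1 = (3 + 4·6 + 15)/6 = 42/6 = 7
te_Task 2 = (1 + 4·3 + 5)/6 = 18/6 = 3
te_Task 3 = (4 + 4·5 + 6)/6 = 30/6 = 5
te_Task 4 = (6 + 4·12 + 18)/6 = 72/6 = 12
te_Task 5 = (1 + 4·2 + 9)/6 = 18/6 = 3
te_Task 6 = (3 + 4·4 + 11)/6 = 30/6 = 5

Forward pass:
ES_Task 1 = 0; EF_Task 1 = 7
ES_Task 2 = 7; EF_Task 2 = 7+3 = 10
ES_Task 3 = 10; EF_Task 3 = 10+5 = 15
ES_Task 4 = 10; EF_Task 4 = 10+12 = 22
ES_Task 5 = 10; EF_Task 5 = 10+3 = 13
ES_Task 6 = max(EF_Task 3=15, EF_Task 4=22, EF_Task 5=13) = 22; EF_Task 6 = 22+5 = 27
Expected project duration μ = 27 weeks. Critical path: Task 1 → Task 2 → Task 4 → Task 6.

27 weeks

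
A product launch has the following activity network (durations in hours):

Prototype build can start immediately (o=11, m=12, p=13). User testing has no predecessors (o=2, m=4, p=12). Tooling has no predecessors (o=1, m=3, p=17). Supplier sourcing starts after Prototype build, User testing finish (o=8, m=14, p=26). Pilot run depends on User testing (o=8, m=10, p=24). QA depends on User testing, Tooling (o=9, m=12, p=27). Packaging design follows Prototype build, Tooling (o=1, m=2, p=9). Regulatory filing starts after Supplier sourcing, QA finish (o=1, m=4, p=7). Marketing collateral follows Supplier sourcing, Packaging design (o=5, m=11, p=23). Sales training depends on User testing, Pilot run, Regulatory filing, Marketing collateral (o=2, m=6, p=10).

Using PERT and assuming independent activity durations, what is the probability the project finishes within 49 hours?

0.815

te_Prototype build = (11 + 4·12 + 13)/6 = 72/6 = 12; σ²_Prototype build = ((13−11)/6)² = 0.111
te_User testing = (2 + 4·4 + 12)/6 = 30/6 = 5; σ²_User testing = ((12−2)/6)² = 2.778
te_Tooling = (1 + 4·3 + 17)/6 = 30/6 = 5; σ²_Tooling = ((17−1)/6)² = 7.111
te_Supplier sourcing = (8 + 4·14 + 26)/6 = 90/6 = 15; σ²_Supplier sourcing = ((26−8)/6)² = 9.000
te_Pilot run = (8 + 4·10 + 24)/6 = 72/6 = 12; σ²_Pilot run = ((24−8)/6)² = 7.111
te_QA = (9 + 4·12 + 27)/6 = 84/6 = 14; σ²_QA = ((27−9)/6)² = 9.000
te_Packaging design = (1 + 4·2 + 9)/6 = 18/6 = 3; σ²_Packaging design = ((9−1)/6)² = 1.778
te_Regulatory filing = (1 + 4·4 + 7)/6 = 24/6 = 4; σ²_Regulatory filing = ((7−1)/6)² = 1.000
te_Marketing collateral = (5 + 4·11 + 23)/6 = 72/6 = 12; σ²_Marketing collateral = ((23−5)/6)² = 9.000
te_Sales training = (2 + 4·6 + 10)/6 = 36/6 = 6; σ²_Sales training = ((10−2)/6)² = 1.778

Forward pass:
ES_Prototype build = 0; EF_Prototype build = 12
ES_User testing = 0; EF_User testing = 5
ES_Tooling = 0; EF_Tooling = 5
ES_Supplier sourcing = max(EF_Prototype build=12, EF_User testing=5) = 12; EF_Supplier sourcing = 12+15 = 27
ES_Pilot run = 5; EF_Pilot run = 5+12 = 17
ES_QA = max(EF_User testing=5, EF_Tooling=5) = 5; EF_QA = 5+14 = 19
ES_Packaging design = max(EF_Prototype build=12, EF_Tooling=5) = 12; EF_Packaging design = 12+3 = 15
ES_Regulatory filing = max(EF_Supplier sourcing=27, EF_QA=19) = 27; EF_Regulatory filing = 27+4 = 31
ES_Marketing collateral = max(EF_Supplier sourcing=27, EF_Packaging design=15) = 27; EF_Marketing collateral = 27+12 = 39
ES_Sales training = max(EF_User testing=5, EF_Pilot run=17, EF_Regulatory filing=31, EF_Marketing collateral=39) = 39; EF_Sales training = 39+6 = 45
Expected project duration μ = 45 hours. Critical path: Prototype build → Supplier sourcing → Marketing collateral → Sales training.

Variance along critical path = 0.111 + 9.000 + 9.000 + 1.778 = 19.889; σ = √19.889 = 4.460 hours.
Z = (49 − 45) / 4.460 = 0.897
P(T ≤ 49) = Φ(0.897) ≈ 0.815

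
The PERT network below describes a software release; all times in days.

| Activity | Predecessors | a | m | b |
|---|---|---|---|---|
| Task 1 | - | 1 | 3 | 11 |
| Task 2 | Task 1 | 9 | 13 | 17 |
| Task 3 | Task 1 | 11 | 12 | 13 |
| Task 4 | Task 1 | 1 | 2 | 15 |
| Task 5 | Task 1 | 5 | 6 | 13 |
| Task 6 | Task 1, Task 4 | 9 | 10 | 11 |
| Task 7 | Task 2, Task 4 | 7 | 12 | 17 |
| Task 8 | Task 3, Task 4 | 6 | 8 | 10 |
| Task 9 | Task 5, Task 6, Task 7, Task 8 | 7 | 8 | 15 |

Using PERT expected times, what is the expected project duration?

te_Task 1 = (1 + 4·3 + 11)/6 = 24/6 = 4
te_Task 2 = (9 + 4·13 + 17)/6 = 78/6 = 13
te_Task 3 = (11 + 4·12 + 13)/6 = 72/6 = 12
te_Task 4 = (1 + 4·2 + 15)/6 = 24/6 = 4
te_Task 5 = (5 + 4·6 + 13)/6 = 42/6 = 7
te_Task 6 = (9 + 4·10 + 11)/6 = 60/6 = 10
te_Task 7 = (7 + 4·12 + 17)/6 = 72/6 = 12
te_Task 8 = (6 + 4·8 + 10)/6 = 48/6 = 8
te_Task 9 = (7 + 4·8 + 15)/6 = 54/6 = 9

Forward pass:
ES_Task 1 = 0; EF_Task 1 = 4
ES_Task 2 = 4; EF_Task 2 = 4+13 = 17
ES_Task 3 = 4; EF_Task 3 = 4+12 = 16
ES_Task 4 = 4; EF_Task 4 = 4+4 = 8
ES_Task 5 = 4; EF_Task 5 = 4+7 = 11
ES_Task 6 = max(EF_Task 1=4, EF_Task 4=8) = 8; EF_Task 6 = 8+10 = 18
ES_Task 7 = max(EF_Task 2=17, EF_Task 4=8) = 17; EF_Task 7 = 17+12 = 29
ES_Task 8 = max(EF_Task 3=16, EF_Task 4=8) = 16; EF_Task 8 = 16+8 = 24
ES_Task 9 = max(EF_Task 5=11, EF_Task 6=18, EF_Task 7=29, EF_Task 8=24) = 29; EF_Task 9 = 29+9 = 38
Expected project duration μ = 38 days. Critical path: Task 1 → Task 2 → Task 7 → Task 9.

38 days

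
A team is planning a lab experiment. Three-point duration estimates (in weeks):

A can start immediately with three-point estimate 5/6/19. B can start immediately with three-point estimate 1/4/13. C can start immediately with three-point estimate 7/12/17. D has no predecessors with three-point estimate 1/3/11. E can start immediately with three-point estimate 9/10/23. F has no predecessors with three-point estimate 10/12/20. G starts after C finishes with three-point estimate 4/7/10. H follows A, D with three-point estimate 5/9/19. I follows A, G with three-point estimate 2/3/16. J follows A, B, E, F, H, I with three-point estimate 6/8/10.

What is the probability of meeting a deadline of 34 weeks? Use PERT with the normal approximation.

te_A = (5 + 4·6 + 19)/6 = 48/6 = 8; σ²_A = ((19−5)/6)² = 5.444
te_B = (1 + 4·4 + 13)/6 = 30/6 = 5; σ²_B = ((13−1)/6)² = 4.000
te_C = (7 + 4·12 + 17)/6 = 72/6 = 12; σ²_C = ((17−7)/6)² = 2.778
te_D = (1 + 4·3 + 11)/6 = 24/6 = 4; σ²_D = ((11−1)/6)² = 2.778
te_E = (9 + 4·10 + 23)/6 = 72/6 = 12; σ²_E = ((23−9)/6)² = 5.444
te_F = (10 + 4·12 + 20)/6 = 78/6 = 13; σ²_F = ((20−10)/6)² = 2.778
te_G = (4 + 4·7 + 10)/6 = 42/6 = 7; σ²_G = ((10−4)/6)² = 1.000
te_H = (5 + 4·9 + 19)/6 = 60/6 = 10; σ²_H = ((19−5)/6)² = 5.444
te_I = (2 + 4·3 + 16)/6 = 30/6 = 5; σ²_I = ((16−2)/6)² = 5.444
te_J = (6 + 4·8 + 10)/6 = 48/6 = 8; σ²_J = ((10−6)/6)² = 0.444

Forward pass:
ES_A = 0; EF_A = 8
ES_B = 0; EF_B = 5
ES_C = 0; EF_C = 12
ES_D = 0; EF_D = 4
ES_E = 0; EF_E = 12
ES_F = 0; EF_F = 13
ES_G = 12; EF_G = 12+7 = 19
ES_H = max(EF_A=8, EF_D=4) = 8; EF_H = 8+10 = 18
ES_I = max(EF_A=8, EF_G=19) = 19; EF_I = 19+5 = 24
ES_J = max(EF_A=8, EF_B=5, EF_E=12, EF_F=13, EF_H=18, EF_I=24) = 24; EF_J = 24+8 = 32
Expected project duration μ = 32 weeks. Critical path: C → G → I → J.

Variance along critical path = 2.778 + 1.000 + 5.444 + 0.444 = 9.667; σ = √9.667 = 3.109 weeks.
Z = (34 − 32) / 3.109 = 0.643
P(T ≤ 34) = Φ(0.643) ≈ 0.740

0.740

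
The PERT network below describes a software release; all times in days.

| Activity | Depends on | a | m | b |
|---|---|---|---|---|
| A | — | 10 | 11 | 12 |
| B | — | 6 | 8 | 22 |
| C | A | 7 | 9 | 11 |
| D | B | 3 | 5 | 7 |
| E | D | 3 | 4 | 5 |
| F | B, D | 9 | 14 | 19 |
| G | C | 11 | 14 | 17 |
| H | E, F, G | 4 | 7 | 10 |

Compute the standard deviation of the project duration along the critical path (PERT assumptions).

te_A = (10 + 4·11 + 12)/6 = 66/6 = 11; σ²_A = ((12−10)/6)² = 0.111
te_B = (6 + 4·8 + 22)/6 = 60/6 = 10; σ²_B = ((22−6)/6)² = 7.111
te_C = (7 + 4·9 + 11)/6 = 54/6 = 9; σ²_C = ((11−7)/6)² = 0.444
te_D = (3 + 4·5 + 7)/6 = 30/6 = 5; σ²_D = ((7−3)/6)² = 0.444
te_E = (3 + 4·4 + 5)/6 = 24/6 = 4; σ²_E = ((5−3)/6)² = 0.111
te_F = (9 + 4·14 + 19)/6 = 84/6 = 14; σ²_F = ((19−9)/6)² = 2.778
te_G = (11 + 4·14 + 17)/6 = 84/6 = 14; σ²_G = ((17−11)/6)² = 1.000
te_H = (4 + 4·7 + 10)/6 = 42/6 = 7; σ²_H = ((10−4)/6)² = 1.000

Forward pass:
ES_A = 0; EF_A = 11
ES_B = 0; EF_B = 10
ES_C = 11; EF_C = 11+9 = 20
ES_D = 10; EF_D = 10+5 = 15
ES_E = 15; EF_E = 15+4 = 19
ES_F = max(EF_B=10, EF_D=15) = 15; EF_F = 15+14 = 29
ES_G = 20; EF_G = 20+14 = 34
ES_H = max(EF_E=19, EF_F=29, EF_G=34) = 34; EF_H = 34+7 = 41
Expected project duration μ = 41 days. Critical path: A → C → G → H.

Variance along critical path = 0.111 + 0.444 + 1.000 + 1.000 = 2.556
σ = √2.556 = 1.599 days

1.60 days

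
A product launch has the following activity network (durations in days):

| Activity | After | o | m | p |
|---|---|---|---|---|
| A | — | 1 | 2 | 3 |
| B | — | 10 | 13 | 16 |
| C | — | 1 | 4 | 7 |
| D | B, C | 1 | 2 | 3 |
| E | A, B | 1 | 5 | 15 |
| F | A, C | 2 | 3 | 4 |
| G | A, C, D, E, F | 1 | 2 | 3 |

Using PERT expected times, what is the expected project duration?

21 days

te_A = (1 + 4·2 + 3)/6 = 12/6 = 2
te_B = (10 + 4·13 + 16)/6 = 78/6 = 13
te_C = (1 + 4·4 + 7)/6 = 24/6 = 4
te_D = (1 + 4·2 + 3)/6 = 12/6 = 2
te_E = (1 + 4·5 + 15)/6 = 36/6 = 6
te_F = (2 + 4·3 + 4)/6 = 18/6 = 3
te_G = (1 + 4·2 + 3)/6 = 12/6 = 2

Forward pass:
ES_A = 0; EF_A = 2
ES_B = 0; EF_B = 13
ES_C = 0; EF_C = 4
ES_D = max(EF_B=13, EF_C=4) = 13; EF_D = 13+2 = 15
ES_E = max(EF_A=2, EF_B=13) = 13; EF_E = 13+6 = 19
ES_F = max(EF_A=2, EF_C=4) = 4; EF_F = 4+3 = 7
ES_G = max(EF_A=2, EF_C=4, EF_D=15, EF_E=19, EF_F=7) = 19; EF_G = 19+2 = 21
Expected project duration μ = 21 days. Critical path: B → E → G.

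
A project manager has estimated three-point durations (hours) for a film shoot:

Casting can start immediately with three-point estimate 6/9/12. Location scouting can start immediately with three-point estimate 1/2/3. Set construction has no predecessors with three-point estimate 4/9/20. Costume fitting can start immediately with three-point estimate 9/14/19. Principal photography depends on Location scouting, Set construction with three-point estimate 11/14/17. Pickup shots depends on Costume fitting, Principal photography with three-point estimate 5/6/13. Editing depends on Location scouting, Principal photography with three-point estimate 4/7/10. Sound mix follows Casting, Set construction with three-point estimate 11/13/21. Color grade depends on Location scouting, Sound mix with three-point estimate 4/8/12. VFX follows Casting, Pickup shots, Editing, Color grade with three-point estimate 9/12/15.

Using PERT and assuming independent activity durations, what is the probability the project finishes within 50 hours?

te_Casting = (6 + 4·9 + 12)/6 = 54/6 = 9; σ²_Casting = ((12−6)/6)² = 1.000
te_Location scouting = (1 + 4·2 + 3)/6 = 12/6 = 2; σ²_Location scouting = ((3−1)/6)² = 0.111
te_Set construction = (4 + 4·9 + 20)/6 = 60/6 = 10; σ²_Set construction = ((20−4)/6)² = 7.111
te_Costume fitting = (9 + 4·14 + 19)/6 = 84/6 = 14; σ²_Costume fitting = ((19−9)/6)² = 2.778
te_Principal photography = (11 + 4·14 + 17)/6 = 84/6 = 14; σ²_Principal photography = ((17−11)/6)² = 1.000
te_Pickup shots = (5 + 4·6 + 13)/6 = 42/6 = 7; σ²_Pickup shots = ((13−5)/6)² = 1.778
te_Editing = (4 + 4·7 + 10)/6 = 42/6 = 7; σ²_Editing = ((10−4)/6)² = 1.000
te_Sound mix = (11 + 4·13 + 21)/6 = 84/6 = 14; σ²_Sound mix = ((21−11)/6)² = 2.778
te_Color grade = (4 + 4·8 + 12)/6 = 48/6 = 8; σ²_Color grade = ((12−4)/6)² = 1.778
te_VFX = (9 + 4·12 + 15)/6 = 72/6 = 12; σ²_VFX = ((15−9)/6)² = 1.000

Forward pass:
ES_Casting = 0; EF_Casting = 9
ES_Location scouting = 0; EF_Location scouting = 2
ES_Set construction = 0; EF_Set construction = 10
ES_Costume fitting = 0; EF_Costume fitting = 14
ES_Principal photography = max(EF_Location scouting=2, EF_Set construction=10) = 10; EF_Principal photography = 10+14 = 24
ES_Pickup shots = max(EF_Costume fitting=14, EF_Principal photography=24) = 24; EF_Pickup shots = 24+7 = 31
ES_Editing = max(EF_Location scouting=2, EF_Principal photography=24) = 24; EF_Editing = 24+7 = 31
ES_Sound mix = max(EF_Casting=9, EF_Set construction=10) = 10; EF_Sound mix = 10+14 = 24
ES_Color grade = max(EF_Location scouting=2, EF_Sound mix=24) = 24; EF_Color grade = 24+8 = 32
ES_VFX = max(EF_Casting=9, EF_Pickup shots=31, EF_Editing=31, EF_Color grade=32) = 32; EF_VFX = 32+12 = 44
Expected project duration μ = 44 hours. Critical path: Set construction → Sound mix → Color grade → VFX.

Variance along critical path = 7.111 + 2.778 + 1.778 + 1.000 = 12.667; σ = √12.667 = 3.559 hours.
Z = (50 − 44) / 3.559 = 1.686
P(T ≤ 50) = Φ(1.686) ≈ 0.954

0.954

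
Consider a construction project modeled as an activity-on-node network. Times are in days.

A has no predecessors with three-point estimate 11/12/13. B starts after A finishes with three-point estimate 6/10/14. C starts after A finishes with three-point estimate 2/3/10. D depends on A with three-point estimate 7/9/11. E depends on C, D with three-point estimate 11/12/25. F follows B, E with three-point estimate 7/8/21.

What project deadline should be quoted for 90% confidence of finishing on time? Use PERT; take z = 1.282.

49.3 days

te_A = (11 + 4·12 + 13)/6 = 72/6 = 12; σ²_A = ((13−11)/6)² = 0.111
te_B = (6 + 4·10 + 14)/6 = 60/6 = 10; σ²_B = ((14−6)/6)² = 1.778
te_C = (2 + 4·3 + 10)/6 = 24/6 = 4; σ²_C = ((10−2)/6)² = 1.778
te_D = (7 + 4·9 + 11)/6 = 54/6 = 9; σ²_D = ((11−7)/6)² = 0.444
te_E = (11 + 4·12 + 25)/6 = 84/6 = 14; σ²_E = ((25−11)/6)² = 5.444
te_F = (7 + 4·8 + 21)/6 = 60/6 = 10; σ²_F = ((21−7)/6)² = 5.444

Forward pass:
ES_A = 0; EF_A = 12
ES_B = 12; EF_B = 12+10 = 22
ES_C = 12; EF_C = 12+4 = 16
ES_D = 12; EF_D = 12+9 = 21
ES_E = max(EF_C=16, EF_D=21) = 21; EF_E = 21+14 = 35
ES_F = max(EF_B=22, EF_E=35) = 35; EF_F = 35+10 = 45
Expected project duration μ = 45 days. Critical path: A → D → E → F.

Variance along critical path = 0.111 + 0.444 + 5.444 + 5.444 = 11.444; σ = 3.383 days.
D = μ + z·σ = 45 + 1.282·3.383 = 49.3 days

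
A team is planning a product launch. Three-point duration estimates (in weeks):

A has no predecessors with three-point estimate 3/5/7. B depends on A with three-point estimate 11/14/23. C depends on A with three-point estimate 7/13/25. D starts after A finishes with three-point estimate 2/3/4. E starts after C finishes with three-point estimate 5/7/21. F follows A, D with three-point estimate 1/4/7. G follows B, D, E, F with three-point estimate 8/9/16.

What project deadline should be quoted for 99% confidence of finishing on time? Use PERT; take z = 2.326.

te_A = (3 + 4·5 + 7)/6 = 30/6 = 5; σ²_A = ((7−3)/6)² = 0.444
te_B = (11 + 4·14 + 23)/6 = 90/6 = 15; σ²_B = ((23−11)/6)² = 4.000
te_C = (7 + 4·13 + 25)/6 = 84/6 = 14; σ²_C = ((25−7)/6)² = 9.000
te_D = (2 + 4·3 + 4)/6 = 18/6 = 3; σ²_D = ((4−2)/6)² = 0.111
te_E = (5 + 4·7 + 21)/6 = 54/6 = 9; σ²_E = ((21−5)/6)² = 7.111
te_F = (1 + 4·4 + 7)/6 = 24/6 = 4; σ²_F = ((7−1)/6)² = 1.000
te_G = (8 + 4·9 + 16)/6 = 60/6 = 10; σ²_G = ((16−8)/6)² = 1.778

Forward pass:
ES_A = 0; EF_A = 5
ES_B = 5; EF_B = 5+15 = 20
ES_C = 5; EF_C = 5+14 = 19
ES_D = 5; EF_D = 5+3 = 8
ES_E = 19; EF_E = 19+9 = 28
ES_F = max(EF_A=5, EF_D=8) = 8; EF_F = 8+4 = 12
ES_G = max(EF_B=20, EF_D=8, EF_E=28, EF_F=12) = 28; EF_G = 28+10 = 38
Expected project duration μ = 38 weeks. Critical path: A → C → E → G.

Variance along critical path = 0.444 + 9.000 + 7.111 + 1.778 = 18.333; σ = 4.282 weeks.
D = μ + z·σ = 38 + 2.326·4.282 = 48.0 weeks

48.0 weeks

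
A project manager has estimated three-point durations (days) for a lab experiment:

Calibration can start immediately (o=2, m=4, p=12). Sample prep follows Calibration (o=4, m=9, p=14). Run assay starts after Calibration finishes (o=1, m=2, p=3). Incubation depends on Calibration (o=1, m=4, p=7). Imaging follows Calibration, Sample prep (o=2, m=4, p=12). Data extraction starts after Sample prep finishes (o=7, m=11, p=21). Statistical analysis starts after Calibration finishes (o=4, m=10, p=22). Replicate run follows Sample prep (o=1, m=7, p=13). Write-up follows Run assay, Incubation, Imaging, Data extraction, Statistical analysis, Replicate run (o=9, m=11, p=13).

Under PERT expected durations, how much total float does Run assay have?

19 days

te_Calibration = (2 + 4·4 + 12)/6 = 30/6 = 5
te_Sample prep = (4 + 4·9 + 14)/6 = 54/6 = 9
te_Run assay = (1 + 4·2 + 3)/6 = 12/6 = 2
te_Incubation = (1 + 4·4 + 7)/6 = 24/6 = 4
te_Imaging = (2 + 4·4 + 12)/6 = 30/6 = 5
te_Data extraction = (7 + 4·11 + 21)/6 = 72/6 = 12
te_Statistical analysis = (4 + 4·10 + 22)/6 = 66/6 = 11
te_Replicate run = (1 + 4·7 + 13)/6 = 42/6 = 7
te_Write-up = (9 + 4·11 + 13)/6 = 66/6 = 11

Forward pass:
ES_Calibration = 0; EF_Calibration = 5
ES_Sample prep = 5; EF_Sample prep = 5+9 = 14
ES_Run assay = 5; EF_Run assay = 5+2 = 7
ES_Incubation = 5; EF_Incubation = 5+4 = 9
ES_Imaging = max(EF_Calibration=5, EF_Sample prep=14) = 14; EF_Imaging = 14+5 = 19
ES_Data extraction = 14; EF_Data extraction = 14+12 = 26
ES_Statistical analysis = 5; EF_Statistical analysis = 5+11 = 16
ES_Replicate run = 14; EF_Replicate run = 14+7 = 21
ES_Write-up = max(EF_Run assay=7, EF_Incubation=9, EF_Imaging=19, EF_Data extraction=26, EF_Statistical analysis=16, EF_Replicate run=21) = 26; EF_Write-up = 26+11 = 37
Expected project duration μ = 37 days. Critical path: Calibration → Sample prep → Data extraction → Write-up.

Backward pass:
LF_Write-up = 37; LS_Write-up = 37−11 = 26
LF_Replicate run = LS_Write-up = 26; LS_Replicate run = 26−7 = 19
LF_Statistical analysis = LS_Write-up = 26; LS_Statistical analysis = 26−11 = 15
LF_Data extraction = LS_Write-up = 26; LS_Data extraction = 26−12 = 14
LF_Imaging = LS_Write-up = 26; LS_Imaging = 26−5 = 21
LF_Incubation = LS_Write-up = 26; LS_Incubation = 26−4 = 22
LF_Run assay = LS_Write-up = 26; LS_Run assay = 26−2 = 24
LF_Sample prep = min(LS_Imaging=21, LS_Data extraction=14, LS_Replicate run=19) = 14; LS_Sample prep = 14−9 = 5
LF_Calibration = min(LS_Sample prep=5, LS_Run assay=24, LS_Incubation=22, LS_Imaging=21, LS_Statistical analysis=15) = 5; LS_Calibration = 5−5 = 0
Slack_Run assay = LS_Run assay − ES_Run assay = 24 − 5 = 19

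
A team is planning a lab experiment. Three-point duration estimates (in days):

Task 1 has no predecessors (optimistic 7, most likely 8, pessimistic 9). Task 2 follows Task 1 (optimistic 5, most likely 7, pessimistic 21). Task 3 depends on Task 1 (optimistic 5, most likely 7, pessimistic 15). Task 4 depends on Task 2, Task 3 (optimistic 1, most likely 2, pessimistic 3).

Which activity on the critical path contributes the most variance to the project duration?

Task 2

te_Task 1 = (7 + 4·8 + 9)/6 = 48/6 = 8; σ²_Task 1 = ((9−7)/6)² = 0.111
te_Task 2 = (5 + 4·7 + 21)/6 = 54/6 = 9; σ²_Task 2 = ((21−5)/6)² = 7.111
te_Task 3 = (5 + 4·7 + 15)/6 = 48/6 = 8; σ²_Task 3 = ((15−5)/6)² = 2.778
te_Task 4 = (1 + 4·2 + 3)/6 = 12/6 = 2; σ²_Task 4 = ((3−1)/6)² = 0.111

Forward pass:
ES_Task 1 = 0; EF_Task 1 = 8
ES_Task 2 = 8; EF_Task 2 = 8+9 = 17
ES_Task 3 = 8; EF_Task 3 = 8+8 = 16
ES_Task 4 = max(EF_Task 2=17, EF_Task 3=16) = 17; EF_Task 4 = 17+2 = 19
Expected project duration μ = 19 days. Critical path: Task 1 → Task 2 → Task 4.

Variances on critical path: σ²_Task 1=0.111, σ²_Task 2=7.111, σ²_Task 4=0.111.
Largest is σ²_Task 2 = 7.111.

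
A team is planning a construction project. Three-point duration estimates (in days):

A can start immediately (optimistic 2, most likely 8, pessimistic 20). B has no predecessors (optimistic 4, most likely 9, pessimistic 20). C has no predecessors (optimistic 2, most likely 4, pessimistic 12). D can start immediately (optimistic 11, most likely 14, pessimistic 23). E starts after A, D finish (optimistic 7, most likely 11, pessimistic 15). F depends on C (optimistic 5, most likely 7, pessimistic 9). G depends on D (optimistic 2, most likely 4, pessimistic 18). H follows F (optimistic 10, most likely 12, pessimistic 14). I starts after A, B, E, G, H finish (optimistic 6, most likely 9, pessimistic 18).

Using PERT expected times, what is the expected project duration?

te_A = (2 + 4·8 + 20)/6 = 54/6 = 9
te_B = (4 + 4·9 + 20)/6 = 60/6 = 10
te_C = (2 + 4·4 + 12)/6 = 30/6 = 5
te_D = (11 + 4·14 + 23)/6 = 90/6 = 15
te_E = (7 + 4·11 + 15)/6 = 66/6 = 11
te_F = (5 + 4·7 + 9)/6 = 42/6 = 7
te_G = (2 + 4·4 + 18)/6 = 36/6 = 6
te_H = (10 + 4·12 + 14)/6 = 72/6 = 12
te_I = (6 + 4·9 + 18)/6 = 60/6 = 10

Forward pass:
ES_A = 0; EF_A = 9
ES_B = 0; EF_B = 10
ES_C = 0; EF_C = 5
ES_D = 0; EF_D = 15
ES_E = max(EF_A=9, EF_D=15) = 15; EF_E = 15+11 = 26
ES_F = 5; EF_F = 5+7 = 12
ES_G = 15; EF_G = 15+6 = 21
ES_H = 12; EF_H = 12+12 = 24
ES_I = max(EF_A=9, EF_B=10, EF_E=26, EF_G=21, EF_H=24) = 26; EF_I = 26+10 = 36
Expected project duration μ = 36 days. Critical path: D → E → I.

36 days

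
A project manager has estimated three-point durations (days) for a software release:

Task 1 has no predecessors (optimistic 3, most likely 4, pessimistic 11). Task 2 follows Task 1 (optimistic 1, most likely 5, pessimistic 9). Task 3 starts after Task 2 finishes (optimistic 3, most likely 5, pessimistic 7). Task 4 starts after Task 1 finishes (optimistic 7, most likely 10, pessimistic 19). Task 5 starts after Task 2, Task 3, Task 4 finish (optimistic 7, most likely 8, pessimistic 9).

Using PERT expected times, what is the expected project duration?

24 days

te_Task 1 = (3 + 4·4 + 11)/6 = 30/6 = 5
te_Task 2 = (1 + 4·5 + 9)/6 = 30/6 = 5
te_Task 3 = (3 + 4·5 + 7)/6 = 30/6 = 5
te_Task 4 = (7 + 4·10 + 19)/6 = 66/6 = 11
te_Task 5 = (7 + 4·8 + 9)/6 = 48/6 = 8

Forward pass:
ES_Task 1 = 0; EF_Task 1 = 5
ES_Task 2 = 5; EF_Task 2 = 5+5 = 10
ES_Task 3 = 10; EF_Task 3 = 10+5 = 15
ES_Task 4 = 5; EF_Task 4 = 5+11 = 16
ES_Task 5 = max(EF_Task 2=10, EF_Task 3=15, EF_Task 4=16) = 16; EF_Task 5 = 16+8 = 24
Expected project duration μ = 24 days. Critical path: Task 1 → Task 4 → Task 5.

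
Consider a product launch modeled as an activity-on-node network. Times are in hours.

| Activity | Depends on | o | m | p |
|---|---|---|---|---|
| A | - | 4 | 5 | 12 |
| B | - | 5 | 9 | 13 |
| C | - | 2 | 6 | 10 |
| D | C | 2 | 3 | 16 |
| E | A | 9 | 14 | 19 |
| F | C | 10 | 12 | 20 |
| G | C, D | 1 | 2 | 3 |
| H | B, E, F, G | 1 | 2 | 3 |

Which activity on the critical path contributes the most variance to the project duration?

E

te_A = (4 + 4·5 + 12)/6 = 36/6 = 6; σ²_A = ((12−4)/6)² = 1.778
te_B = (5 + 4·9 + 13)/6 = 54/6 = 9; σ²_B = ((13−5)/6)² = 1.778
te_C = (2 + 4·6 + 10)/6 = 36/6 = 6; σ²_C = ((10−2)/6)² = 1.778
te_D = (2 + 4·3 + 16)/6 = 30/6 = 5; σ²_D = ((16−2)/6)² = 5.444
te_E = (9 + 4·14 + 19)/6 = 84/6 = 14; σ²_E = ((19−9)/6)² = 2.778
te_F = (10 + 4·12 + 20)/6 = 78/6 = 13; σ²_F = ((20−10)/6)² = 2.778
te_G = (1 + 4·2 + 3)/6 = 12/6 = 2; σ²_G = ((3−1)/6)² = 0.111
te_H = (1 + 4·2 + 3)/6 = 12/6 = 2; σ²_H = ((3−1)/6)² = 0.111

Forward pass:
ES_A = 0; EF_A = 6
ES_B = 0; EF_B = 9
ES_C = 0; EF_C = 6
ES_D = 6; EF_D = 6+5 = 11
ES_E = 6; EF_E = 6+14 = 20
ES_F = 6; EF_F = 6+13 = 19
ES_G = max(EF_C=6, EF_D=11) = 11; EF_G = 11+2 = 13
ES_H = max(EF_B=9, EF_E=20, EF_F=19, EF_G=13) = 20; EF_H = 20+2 = 22
Expected project duration μ = 22 hours. Critical path: A → E → H.

Variances on critical path: σ²_A=1.778, σ²_E=2.778, σ²_H=0.111.
Largest is σ²_E = 2.778.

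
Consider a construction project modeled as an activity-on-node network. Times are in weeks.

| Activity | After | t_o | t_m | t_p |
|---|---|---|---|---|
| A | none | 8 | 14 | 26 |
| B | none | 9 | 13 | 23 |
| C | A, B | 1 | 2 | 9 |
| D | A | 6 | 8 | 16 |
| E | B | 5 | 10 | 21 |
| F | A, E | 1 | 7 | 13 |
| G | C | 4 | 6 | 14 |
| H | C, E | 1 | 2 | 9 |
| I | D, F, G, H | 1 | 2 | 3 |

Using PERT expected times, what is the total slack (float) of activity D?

te_A = (8 + 4·14 + 26)/6 = 90/6 = 15
te_B = (9 + 4·13 + 23)/6 = 84/6 = 14
te_C = (1 + 4·2 + 9)/6 = 18/6 = 3
te_D = (6 + 4·8 + 16)/6 = 54/6 = 9
te_E = (5 + 4·10 + 21)/6 = 66/6 = 11
te_F = (1 + 4·7 + 13)/6 = 42/6 = 7
te_G = (4 + 4·6 + 14)/6 = 42/6 = 7
te_H = (1 + 4·2 + 9)/6 = 18/6 = 3
te_I = (1 + 4·2 + 3)/6 = 12/6 = 2

Forward pass:
ES_A = 0; EF_A = 15
ES_B = 0; EF_B = 14
ES_C = max(EF_A=15, EF_B=14) = 15; EF_C = 15+3 = 18
ES_D = 15; EF_D = 15+9 = 24
ES_E = 14; EF_E = 14+11 = 25
ES_F = max(EF_A=15, EF_E=25) = 25; EF_F = 25+7 = 32
ES_G = 18; EF_G = 18+7 = 25
ES_H = max(EF_C=18, EF_E=25) = 25; EF_H = 25+3 = 28
ES_I = max(EF_D=24, EF_F=32, EF_G=25, EF_H=28) = 32; EF_I = 32+2 = 34
Expected project duration μ = 34 weeks. Critical path: B → E → F → I.

Backward pass:
LF_I = 34; LS_I = 34−2 = 32
LF_H = LS_I = 32; LS_H = 32−3 = 29
LF_G = LS_I = 32; LS_G = 32−7 = 25
LF_F = LS_I = 32; LS_F = 32−7 = 25
LF_E = min(LS_F=25, LS_H=29) = 25; LS_E = 25−11 = 14
LF_D = LS_I = 32; LS_D = 32−9 = 23
LF_C = min(LS_G=25, LS_H=29) = 25; LS_C = 25−3 = 22
LF_B = min(LS_C=22, LS_E=14) = 14; LS_B = 14−14 = 0
LF_A = min(LS_C=22, LS_D=23, LS_F=25) = 22; LS_A = 22−15 = 7
Slack_D = LS_D − ES_D = 23 − 15 = 8

8 weeks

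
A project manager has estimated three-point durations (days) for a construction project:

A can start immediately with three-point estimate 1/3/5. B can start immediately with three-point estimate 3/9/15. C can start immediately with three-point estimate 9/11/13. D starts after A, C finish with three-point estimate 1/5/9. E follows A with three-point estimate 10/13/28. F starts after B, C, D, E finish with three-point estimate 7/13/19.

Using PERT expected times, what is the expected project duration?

31 days

te_A = (1 + 4·3 + 5)/6 = 18/6 = 3
te_B = (3 + 4·9 + 15)/6 = 54/6 = 9
te_C = (9 + 4·11 + 13)/6 = 66/6 = 11
te_D = (1 + 4·5 + 9)/6 = 30/6 = 5
te_E = (10 + 4·13 + 28)/6 = 90/6 = 15
te_F = (7 + 4·13 + 19)/6 = 78/6 = 13

Forward pass:
ES_A = 0; EF_A = 3
ES_B = 0; EF_B = 9
ES_C = 0; EF_C = 11
ES_D = max(EF_A=3, EF_C=11) = 11; EF_D = 11+5 = 16
ES_E = 3; EF_E = 3+15 = 18
ES_F = max(EF_B=9, EF_C=11, EF_D=16, EF_E=18) = 18; EF_F = 18+13 = 31
Expected project duration μ = 31 days. Critical path: A → E → F.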